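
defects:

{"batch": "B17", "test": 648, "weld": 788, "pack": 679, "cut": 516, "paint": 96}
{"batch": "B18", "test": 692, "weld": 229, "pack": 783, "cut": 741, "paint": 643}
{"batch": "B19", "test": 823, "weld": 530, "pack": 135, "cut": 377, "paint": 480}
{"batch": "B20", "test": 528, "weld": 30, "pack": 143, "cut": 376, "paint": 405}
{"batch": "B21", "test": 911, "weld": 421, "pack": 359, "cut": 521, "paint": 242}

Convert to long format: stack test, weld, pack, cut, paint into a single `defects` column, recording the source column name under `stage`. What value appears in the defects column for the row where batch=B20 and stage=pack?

143

Unpivoting turns each (batch, wide-column) pair into one long row.
The wide cell at row B20, column pack holds 143, so the long row (B20, pack) has defects=143.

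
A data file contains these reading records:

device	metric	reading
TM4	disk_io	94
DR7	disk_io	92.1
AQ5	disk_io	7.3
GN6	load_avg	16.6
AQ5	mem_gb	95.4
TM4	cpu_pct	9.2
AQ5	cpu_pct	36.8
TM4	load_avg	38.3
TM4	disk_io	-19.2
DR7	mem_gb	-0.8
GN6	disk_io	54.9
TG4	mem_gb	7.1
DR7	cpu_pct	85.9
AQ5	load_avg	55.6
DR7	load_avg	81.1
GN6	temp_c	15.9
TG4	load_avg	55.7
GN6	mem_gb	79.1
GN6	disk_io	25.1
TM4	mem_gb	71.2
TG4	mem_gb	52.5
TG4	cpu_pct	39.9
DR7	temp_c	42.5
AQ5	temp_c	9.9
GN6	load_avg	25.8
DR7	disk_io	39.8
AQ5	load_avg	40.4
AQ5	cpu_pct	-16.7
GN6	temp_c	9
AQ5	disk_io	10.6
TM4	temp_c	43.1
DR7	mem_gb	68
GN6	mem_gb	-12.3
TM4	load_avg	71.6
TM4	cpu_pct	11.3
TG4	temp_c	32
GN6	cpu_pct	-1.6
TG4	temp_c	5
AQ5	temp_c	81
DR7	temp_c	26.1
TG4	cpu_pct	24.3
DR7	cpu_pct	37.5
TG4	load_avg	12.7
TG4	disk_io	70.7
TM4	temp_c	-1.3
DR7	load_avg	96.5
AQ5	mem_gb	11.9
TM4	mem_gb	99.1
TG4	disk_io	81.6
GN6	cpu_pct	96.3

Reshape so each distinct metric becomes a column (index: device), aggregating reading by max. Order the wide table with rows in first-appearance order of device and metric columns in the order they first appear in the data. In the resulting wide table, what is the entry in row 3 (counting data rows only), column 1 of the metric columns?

10.6

With rows in first-appearance order of device, row 3 is device=AQ5. metric columns in first-appearance order: disk_io, load_avg, mem_gb, cpu_pct, temp_c; column 1 is disk_io.
Long rows with device=AQ5, metric=disk_io: max(7.3, 10.6) = 10.6.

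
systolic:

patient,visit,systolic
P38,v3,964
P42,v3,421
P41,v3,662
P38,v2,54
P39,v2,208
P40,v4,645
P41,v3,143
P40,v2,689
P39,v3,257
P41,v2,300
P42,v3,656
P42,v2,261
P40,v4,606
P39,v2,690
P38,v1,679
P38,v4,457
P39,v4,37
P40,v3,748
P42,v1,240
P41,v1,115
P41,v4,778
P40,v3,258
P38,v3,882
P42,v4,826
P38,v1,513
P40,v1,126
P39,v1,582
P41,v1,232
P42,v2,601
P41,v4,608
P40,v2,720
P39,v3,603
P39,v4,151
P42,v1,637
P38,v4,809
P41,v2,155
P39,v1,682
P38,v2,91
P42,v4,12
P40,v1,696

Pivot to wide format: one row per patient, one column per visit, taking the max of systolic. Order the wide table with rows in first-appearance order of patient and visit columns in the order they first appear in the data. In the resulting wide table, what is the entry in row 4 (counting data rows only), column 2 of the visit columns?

690

With rows in first-appearance order of patient, row 4 is patient=P39. visit columns in first-appearance order: v3, v2, v4, v1; column 2 is v2.
Long rows with patient=P39, visit=v2: max(208, 690) = 690.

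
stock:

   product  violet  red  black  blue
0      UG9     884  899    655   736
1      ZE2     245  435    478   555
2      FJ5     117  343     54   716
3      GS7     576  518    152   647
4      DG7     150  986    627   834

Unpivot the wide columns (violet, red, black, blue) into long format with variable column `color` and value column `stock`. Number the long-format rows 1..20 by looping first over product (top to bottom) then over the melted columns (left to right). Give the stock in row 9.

117

20 rows total (5 × 4). Row 9: index ⌊(9-1)/4⌋ = 2 into product → FJ5; (9-1) mod 4 = 0 into the melted columns → violet.
So row 9 is (FJ5, violet, 117); stock = 117.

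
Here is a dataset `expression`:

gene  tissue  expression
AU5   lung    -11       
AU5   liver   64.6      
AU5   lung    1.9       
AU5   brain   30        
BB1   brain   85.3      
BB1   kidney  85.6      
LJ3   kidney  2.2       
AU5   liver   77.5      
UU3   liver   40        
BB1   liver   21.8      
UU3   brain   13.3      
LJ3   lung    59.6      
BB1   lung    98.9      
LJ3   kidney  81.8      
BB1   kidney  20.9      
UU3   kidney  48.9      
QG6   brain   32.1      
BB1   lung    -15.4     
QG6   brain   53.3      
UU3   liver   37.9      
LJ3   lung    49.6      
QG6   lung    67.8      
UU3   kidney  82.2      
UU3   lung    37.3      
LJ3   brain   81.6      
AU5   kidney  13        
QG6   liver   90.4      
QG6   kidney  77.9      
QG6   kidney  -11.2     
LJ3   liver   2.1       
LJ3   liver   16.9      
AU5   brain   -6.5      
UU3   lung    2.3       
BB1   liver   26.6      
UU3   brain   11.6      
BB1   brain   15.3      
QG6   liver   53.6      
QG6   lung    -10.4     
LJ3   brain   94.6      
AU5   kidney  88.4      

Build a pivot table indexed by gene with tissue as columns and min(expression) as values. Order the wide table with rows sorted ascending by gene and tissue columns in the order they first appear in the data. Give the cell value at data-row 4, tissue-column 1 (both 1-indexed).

With rows sorted ascending by gene, row 4 is gene=QG6. tissue columns in first-appearance order: lung, liver, brain, kidney; column 1 is lung.
Long rows with gene=QG6, tissue=lung: min(67.8, -10.4) = -10.4.

-10.4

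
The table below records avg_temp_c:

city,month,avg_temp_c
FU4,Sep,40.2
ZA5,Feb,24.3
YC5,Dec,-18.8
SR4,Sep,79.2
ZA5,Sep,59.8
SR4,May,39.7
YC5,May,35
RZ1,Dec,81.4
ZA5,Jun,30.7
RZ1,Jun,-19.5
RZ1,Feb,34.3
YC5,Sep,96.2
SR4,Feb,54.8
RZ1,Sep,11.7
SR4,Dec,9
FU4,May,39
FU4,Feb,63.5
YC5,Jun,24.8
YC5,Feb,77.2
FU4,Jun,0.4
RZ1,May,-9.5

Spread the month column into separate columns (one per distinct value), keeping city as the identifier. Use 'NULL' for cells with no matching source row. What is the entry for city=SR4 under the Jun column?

No long-format row has city=SR4 and month=Jun, so the cell is NULL.

NULL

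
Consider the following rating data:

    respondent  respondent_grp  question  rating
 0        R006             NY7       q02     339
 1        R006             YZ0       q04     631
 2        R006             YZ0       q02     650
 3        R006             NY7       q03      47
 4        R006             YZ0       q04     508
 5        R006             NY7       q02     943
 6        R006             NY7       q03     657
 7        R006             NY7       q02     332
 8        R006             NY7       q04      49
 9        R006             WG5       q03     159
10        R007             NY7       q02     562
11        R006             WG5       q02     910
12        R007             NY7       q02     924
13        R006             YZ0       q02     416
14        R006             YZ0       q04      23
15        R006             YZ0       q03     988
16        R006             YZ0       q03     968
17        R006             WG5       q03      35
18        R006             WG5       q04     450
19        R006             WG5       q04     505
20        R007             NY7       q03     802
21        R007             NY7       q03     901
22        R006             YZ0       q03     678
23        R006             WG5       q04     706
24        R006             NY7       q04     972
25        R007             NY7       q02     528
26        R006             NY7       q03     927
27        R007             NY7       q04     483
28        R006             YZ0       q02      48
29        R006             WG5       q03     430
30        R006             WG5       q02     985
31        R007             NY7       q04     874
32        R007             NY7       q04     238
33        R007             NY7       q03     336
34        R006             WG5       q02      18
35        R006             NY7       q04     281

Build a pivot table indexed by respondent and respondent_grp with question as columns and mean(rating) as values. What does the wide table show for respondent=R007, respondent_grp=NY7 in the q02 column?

671.33

Rows with respondent=R007, respondent_grp=NY7 and question=q02: rating values are 562, 924, 528.
(562 + 924 + 528) / 3 = 671.33.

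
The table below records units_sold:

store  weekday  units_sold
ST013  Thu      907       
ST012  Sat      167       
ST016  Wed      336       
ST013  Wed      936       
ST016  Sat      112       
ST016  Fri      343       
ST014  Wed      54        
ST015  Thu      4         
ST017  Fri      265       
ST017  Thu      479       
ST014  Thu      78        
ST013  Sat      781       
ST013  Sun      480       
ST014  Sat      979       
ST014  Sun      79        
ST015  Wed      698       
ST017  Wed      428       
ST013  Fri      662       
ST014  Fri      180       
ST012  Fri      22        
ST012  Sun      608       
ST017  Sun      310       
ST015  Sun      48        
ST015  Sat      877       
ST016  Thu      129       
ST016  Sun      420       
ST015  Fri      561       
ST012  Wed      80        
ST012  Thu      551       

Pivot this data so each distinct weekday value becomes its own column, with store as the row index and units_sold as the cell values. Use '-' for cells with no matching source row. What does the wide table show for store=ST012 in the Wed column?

The long row with store=ST012, weekday=Wed has units_sold=80.

80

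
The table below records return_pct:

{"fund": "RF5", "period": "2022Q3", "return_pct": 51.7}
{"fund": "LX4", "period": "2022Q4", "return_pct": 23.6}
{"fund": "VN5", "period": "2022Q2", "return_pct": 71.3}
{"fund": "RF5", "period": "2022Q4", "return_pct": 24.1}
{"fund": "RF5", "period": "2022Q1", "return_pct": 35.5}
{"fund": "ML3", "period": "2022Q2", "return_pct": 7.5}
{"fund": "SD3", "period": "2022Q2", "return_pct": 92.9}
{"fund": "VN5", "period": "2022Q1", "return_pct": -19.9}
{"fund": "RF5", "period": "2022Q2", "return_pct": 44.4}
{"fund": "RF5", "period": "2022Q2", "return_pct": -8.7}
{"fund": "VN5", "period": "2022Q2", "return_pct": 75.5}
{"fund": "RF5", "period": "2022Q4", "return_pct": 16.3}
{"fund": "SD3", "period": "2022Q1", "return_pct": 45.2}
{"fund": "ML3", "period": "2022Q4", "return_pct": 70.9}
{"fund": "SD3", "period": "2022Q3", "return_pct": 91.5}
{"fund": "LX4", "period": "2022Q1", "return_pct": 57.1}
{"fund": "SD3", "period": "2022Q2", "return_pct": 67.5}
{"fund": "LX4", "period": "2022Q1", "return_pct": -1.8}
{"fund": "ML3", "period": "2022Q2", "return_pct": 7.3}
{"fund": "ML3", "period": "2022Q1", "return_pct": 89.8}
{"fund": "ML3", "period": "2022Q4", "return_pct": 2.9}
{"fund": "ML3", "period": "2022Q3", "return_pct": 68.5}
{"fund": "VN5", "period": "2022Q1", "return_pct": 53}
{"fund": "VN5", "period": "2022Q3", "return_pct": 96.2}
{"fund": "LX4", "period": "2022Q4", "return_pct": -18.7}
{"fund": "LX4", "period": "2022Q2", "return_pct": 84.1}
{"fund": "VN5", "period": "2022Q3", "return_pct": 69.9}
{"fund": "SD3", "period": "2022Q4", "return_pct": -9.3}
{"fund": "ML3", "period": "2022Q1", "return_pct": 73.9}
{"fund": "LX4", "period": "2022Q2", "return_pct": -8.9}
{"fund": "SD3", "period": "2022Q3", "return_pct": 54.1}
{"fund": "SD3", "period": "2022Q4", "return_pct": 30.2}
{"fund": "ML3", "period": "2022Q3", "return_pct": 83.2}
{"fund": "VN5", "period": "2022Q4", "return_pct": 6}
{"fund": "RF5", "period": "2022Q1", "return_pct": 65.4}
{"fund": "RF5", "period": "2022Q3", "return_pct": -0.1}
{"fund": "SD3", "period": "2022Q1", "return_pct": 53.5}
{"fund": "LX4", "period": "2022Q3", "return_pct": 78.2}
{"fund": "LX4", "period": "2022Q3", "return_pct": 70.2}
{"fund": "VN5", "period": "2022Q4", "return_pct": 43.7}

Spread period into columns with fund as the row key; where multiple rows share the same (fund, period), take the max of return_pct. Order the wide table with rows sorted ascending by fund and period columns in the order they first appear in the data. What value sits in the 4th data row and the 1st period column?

91.5

With rows sorted ascending by fund, row 4 is fund=SD3. period columns in first-appearance order: 2022Q3, 2022Q4, 2022Q2, 2022Q1; column 1 is 2022Q3.
Long rows with fund=SD3, period=2022Q3: max(91.5, 54.1) = 91.5.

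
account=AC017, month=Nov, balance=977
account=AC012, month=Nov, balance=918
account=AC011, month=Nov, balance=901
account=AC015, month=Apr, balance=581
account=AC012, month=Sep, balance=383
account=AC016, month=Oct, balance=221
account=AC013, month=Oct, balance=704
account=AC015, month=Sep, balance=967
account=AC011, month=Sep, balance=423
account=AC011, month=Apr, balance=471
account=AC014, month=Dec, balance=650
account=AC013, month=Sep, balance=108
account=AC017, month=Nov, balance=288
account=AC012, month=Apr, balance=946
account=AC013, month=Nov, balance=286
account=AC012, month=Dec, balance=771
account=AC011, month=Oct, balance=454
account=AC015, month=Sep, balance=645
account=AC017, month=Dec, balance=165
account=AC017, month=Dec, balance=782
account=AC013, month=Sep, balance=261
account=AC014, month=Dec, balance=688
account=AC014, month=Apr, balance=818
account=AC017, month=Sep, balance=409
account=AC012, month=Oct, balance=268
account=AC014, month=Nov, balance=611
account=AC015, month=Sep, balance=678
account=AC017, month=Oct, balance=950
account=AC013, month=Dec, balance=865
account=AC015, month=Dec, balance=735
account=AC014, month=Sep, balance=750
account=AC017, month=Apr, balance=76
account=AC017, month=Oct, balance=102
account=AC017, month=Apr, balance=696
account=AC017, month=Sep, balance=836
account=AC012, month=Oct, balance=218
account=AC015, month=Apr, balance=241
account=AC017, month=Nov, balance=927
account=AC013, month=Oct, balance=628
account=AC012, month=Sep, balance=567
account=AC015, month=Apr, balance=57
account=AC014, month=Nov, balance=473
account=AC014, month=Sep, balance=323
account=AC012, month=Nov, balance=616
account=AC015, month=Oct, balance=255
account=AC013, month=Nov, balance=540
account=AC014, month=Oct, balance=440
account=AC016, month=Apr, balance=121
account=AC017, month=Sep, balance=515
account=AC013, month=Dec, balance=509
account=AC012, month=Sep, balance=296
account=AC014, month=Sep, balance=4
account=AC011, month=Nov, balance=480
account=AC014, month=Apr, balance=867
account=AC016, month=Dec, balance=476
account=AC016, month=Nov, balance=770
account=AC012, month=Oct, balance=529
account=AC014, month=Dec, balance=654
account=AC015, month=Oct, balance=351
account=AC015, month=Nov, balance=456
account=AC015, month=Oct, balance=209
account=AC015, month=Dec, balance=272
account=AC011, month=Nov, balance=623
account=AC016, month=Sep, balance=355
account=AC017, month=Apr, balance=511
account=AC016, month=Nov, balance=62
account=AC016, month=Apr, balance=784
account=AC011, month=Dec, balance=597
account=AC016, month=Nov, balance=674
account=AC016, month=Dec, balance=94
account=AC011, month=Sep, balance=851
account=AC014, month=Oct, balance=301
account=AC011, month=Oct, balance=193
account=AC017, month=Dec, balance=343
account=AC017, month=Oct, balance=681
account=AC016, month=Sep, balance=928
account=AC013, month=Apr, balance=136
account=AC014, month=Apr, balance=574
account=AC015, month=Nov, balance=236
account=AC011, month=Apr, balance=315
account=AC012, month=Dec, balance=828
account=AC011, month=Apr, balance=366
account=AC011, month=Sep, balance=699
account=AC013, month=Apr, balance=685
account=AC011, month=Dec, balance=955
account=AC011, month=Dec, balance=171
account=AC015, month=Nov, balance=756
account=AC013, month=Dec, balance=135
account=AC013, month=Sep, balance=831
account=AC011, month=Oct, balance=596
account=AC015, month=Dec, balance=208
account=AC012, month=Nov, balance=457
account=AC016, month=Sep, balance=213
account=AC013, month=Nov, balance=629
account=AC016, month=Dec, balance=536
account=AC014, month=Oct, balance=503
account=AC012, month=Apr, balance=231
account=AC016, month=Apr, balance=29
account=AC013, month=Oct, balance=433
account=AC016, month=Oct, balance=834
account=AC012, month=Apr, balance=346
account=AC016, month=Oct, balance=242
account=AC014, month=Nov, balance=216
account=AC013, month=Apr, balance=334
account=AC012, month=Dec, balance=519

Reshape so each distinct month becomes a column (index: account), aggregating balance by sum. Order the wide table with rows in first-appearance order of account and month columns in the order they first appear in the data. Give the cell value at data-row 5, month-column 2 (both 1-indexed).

With rows in first-appearance order of account, row 5 is account=AC016. month columns in first-appearance order: Nov, Apr, Sep, Oct, Dec; column 2 is Apr.
Long rows with account=AC016, month=Apr: 121 + 784 + 29 = 934.

934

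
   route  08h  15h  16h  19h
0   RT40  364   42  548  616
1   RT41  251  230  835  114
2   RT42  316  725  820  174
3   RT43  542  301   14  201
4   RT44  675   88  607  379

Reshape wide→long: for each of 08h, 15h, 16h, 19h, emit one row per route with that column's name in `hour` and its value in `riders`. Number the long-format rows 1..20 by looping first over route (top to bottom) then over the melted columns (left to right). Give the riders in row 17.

20 rows total (5 × 4). Row 17: index ⌊(17-1)/4⌋ = 4 into route → RT44; (17-1) mod 4 = 0 into the melted columns → 08h.
So row 17 is (RT44, 08h, 675); riders = 675.

675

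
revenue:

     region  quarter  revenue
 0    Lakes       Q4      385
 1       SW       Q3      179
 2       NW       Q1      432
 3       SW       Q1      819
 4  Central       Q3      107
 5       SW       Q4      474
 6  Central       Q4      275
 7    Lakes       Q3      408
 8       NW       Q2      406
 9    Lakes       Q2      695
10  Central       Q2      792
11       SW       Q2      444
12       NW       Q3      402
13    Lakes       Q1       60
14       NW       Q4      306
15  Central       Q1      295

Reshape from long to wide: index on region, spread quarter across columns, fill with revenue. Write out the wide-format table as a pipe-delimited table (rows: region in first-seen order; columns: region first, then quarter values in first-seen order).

| region | Q4 | Q3 | Q1 | Q2 |
| Lakes | 385 | 408 | 60 | 695 |
| SW | 474 | 179 | 819 | 444 |
| NW | 306 | 402 | 432 | 406 |
| Central | 275 | 107 | 295 | 792 |

Columns: region plus the 4 distinct quarter values (Q4, Q3, Q1, Q2).
For example, row Lakes column Q4 takes revenue=385 from the long row (Lakes, Q4).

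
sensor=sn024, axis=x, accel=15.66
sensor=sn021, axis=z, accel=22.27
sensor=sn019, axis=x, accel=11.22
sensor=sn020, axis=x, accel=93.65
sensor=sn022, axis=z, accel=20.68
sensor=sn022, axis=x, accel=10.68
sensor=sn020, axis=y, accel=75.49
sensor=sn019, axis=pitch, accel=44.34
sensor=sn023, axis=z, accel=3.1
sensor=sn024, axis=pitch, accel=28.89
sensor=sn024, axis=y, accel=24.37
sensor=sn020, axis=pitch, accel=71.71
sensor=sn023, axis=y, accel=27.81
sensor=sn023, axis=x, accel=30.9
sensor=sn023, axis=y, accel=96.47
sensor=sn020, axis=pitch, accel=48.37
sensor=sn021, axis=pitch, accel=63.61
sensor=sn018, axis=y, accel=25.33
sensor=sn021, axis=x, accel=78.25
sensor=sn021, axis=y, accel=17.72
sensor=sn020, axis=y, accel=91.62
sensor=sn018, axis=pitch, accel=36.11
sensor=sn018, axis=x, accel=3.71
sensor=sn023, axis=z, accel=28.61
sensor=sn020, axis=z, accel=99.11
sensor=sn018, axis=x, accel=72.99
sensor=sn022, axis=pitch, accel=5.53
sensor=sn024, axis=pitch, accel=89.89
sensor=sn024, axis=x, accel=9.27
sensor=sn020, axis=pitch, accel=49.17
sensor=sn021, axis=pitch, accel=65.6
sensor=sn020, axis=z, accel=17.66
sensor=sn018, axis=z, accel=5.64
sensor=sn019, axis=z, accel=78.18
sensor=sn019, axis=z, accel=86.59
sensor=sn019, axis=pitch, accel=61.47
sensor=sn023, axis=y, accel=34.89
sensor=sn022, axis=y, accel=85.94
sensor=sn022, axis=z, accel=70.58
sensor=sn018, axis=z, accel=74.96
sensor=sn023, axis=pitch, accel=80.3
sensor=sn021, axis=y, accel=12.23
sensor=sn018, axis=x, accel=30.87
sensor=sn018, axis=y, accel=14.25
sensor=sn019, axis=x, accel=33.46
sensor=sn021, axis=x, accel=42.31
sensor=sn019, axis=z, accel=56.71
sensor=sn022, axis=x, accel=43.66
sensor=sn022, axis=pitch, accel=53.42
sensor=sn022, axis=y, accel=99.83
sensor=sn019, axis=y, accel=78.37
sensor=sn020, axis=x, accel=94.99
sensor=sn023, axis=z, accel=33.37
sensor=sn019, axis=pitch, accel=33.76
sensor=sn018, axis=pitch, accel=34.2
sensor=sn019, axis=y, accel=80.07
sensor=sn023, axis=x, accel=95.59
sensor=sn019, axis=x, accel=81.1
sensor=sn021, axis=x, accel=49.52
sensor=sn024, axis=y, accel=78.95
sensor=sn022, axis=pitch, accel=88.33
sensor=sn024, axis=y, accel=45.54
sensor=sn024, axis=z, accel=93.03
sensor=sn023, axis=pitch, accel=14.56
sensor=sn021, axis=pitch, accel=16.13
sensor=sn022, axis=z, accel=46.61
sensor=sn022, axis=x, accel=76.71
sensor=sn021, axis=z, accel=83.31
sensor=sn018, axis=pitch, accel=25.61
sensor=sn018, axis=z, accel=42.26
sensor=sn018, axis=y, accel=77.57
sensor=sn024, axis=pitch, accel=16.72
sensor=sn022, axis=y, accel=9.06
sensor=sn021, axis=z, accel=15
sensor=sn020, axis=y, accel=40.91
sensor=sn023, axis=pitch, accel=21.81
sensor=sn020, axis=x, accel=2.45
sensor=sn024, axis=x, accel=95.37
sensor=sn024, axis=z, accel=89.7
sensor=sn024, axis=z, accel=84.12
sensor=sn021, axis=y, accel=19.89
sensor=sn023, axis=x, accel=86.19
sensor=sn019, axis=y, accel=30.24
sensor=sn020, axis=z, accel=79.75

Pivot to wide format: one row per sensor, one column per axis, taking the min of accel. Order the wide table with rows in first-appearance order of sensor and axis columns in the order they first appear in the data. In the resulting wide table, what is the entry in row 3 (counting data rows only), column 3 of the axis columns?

30.24

With rows in first-appearance order of sensor, row 3 is sensor=sn019. axis columns in first-appearance order: x, z, y, pitch; column 3 is y.
Long rows with sensor=sn019, axis=y: min(78.37, 80.07, 30.24) = 30.24.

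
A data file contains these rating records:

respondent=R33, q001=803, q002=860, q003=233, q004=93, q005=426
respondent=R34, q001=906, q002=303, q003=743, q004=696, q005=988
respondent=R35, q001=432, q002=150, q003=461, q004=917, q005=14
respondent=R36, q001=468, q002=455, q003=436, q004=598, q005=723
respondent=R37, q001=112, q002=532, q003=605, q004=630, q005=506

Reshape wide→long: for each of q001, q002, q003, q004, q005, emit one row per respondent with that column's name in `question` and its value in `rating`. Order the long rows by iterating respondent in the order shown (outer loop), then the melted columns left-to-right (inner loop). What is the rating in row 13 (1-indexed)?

461

25 rows total (5 × 5). Row 13: index ⌊(13-1)/5⌋ = 2 into respondent → R35; (13-1) mod 5 = 2 into the melted columns → q003.
So row 13 is (R35, q003, 461); rating = 461.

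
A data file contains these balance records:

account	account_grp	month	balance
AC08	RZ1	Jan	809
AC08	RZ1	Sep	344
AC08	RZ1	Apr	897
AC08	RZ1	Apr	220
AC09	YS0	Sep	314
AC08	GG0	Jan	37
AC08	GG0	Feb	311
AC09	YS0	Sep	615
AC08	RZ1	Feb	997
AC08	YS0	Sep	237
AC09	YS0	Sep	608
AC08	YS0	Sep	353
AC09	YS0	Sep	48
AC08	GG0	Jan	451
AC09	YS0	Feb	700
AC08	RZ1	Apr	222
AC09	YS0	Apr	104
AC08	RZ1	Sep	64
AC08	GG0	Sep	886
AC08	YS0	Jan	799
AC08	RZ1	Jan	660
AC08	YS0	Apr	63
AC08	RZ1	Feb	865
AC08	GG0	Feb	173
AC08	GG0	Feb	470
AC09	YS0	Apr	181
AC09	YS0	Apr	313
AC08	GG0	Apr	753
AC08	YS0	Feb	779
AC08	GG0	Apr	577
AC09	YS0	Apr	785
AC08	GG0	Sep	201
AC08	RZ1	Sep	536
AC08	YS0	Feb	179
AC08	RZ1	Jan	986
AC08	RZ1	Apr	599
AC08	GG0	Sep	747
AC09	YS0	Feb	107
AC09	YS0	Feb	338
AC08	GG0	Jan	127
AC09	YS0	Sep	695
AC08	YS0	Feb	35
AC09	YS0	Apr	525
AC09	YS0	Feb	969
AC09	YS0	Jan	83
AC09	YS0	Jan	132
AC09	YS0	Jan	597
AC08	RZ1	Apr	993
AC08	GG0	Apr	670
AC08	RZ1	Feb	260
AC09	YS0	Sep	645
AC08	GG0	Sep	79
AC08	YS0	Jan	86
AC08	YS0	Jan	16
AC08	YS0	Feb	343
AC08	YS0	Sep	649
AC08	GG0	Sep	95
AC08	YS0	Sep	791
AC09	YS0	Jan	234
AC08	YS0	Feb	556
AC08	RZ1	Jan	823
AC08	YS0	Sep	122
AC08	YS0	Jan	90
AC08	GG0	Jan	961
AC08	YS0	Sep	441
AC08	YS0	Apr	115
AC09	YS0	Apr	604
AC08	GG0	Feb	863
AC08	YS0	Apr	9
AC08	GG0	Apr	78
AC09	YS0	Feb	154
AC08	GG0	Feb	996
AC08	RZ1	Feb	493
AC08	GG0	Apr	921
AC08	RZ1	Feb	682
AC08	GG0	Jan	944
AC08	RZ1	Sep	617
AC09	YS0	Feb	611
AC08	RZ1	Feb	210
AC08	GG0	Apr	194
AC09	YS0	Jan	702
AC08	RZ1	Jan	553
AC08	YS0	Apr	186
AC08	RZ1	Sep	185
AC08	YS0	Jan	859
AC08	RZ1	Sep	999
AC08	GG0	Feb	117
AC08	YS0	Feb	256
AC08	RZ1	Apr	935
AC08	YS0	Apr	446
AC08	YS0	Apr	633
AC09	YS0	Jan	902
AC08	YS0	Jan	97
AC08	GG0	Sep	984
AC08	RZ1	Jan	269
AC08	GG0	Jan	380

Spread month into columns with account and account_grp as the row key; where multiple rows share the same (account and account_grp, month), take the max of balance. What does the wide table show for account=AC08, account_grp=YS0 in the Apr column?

Rows with account=AC08, account_grp=YS0 and month=Apr: balance values are 63, 115, 9, 186, 446, 633.
max(63, 115, 9, 186, 446, 633) = 633.

633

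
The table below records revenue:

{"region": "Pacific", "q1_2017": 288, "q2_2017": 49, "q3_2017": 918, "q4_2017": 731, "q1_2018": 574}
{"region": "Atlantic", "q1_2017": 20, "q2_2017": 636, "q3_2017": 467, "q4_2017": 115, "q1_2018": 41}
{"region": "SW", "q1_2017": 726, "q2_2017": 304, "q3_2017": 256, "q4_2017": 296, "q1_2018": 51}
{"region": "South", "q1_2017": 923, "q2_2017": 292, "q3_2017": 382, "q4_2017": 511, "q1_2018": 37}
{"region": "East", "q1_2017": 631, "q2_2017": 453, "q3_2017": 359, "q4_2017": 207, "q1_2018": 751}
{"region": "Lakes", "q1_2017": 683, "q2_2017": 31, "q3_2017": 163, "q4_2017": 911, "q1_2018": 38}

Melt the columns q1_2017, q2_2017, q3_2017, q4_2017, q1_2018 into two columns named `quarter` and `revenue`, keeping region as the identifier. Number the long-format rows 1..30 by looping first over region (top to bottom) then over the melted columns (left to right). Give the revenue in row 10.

41

30 rows total (6 × 5). Row 10: index ⌊(10-1)/5⌋ = 1 into region → Atlantic; (10-1) mod 5 = 4 into the melted columns → q1_2018.
So row 10 is (Atlantic, q1_2018, 41); revenue = 41.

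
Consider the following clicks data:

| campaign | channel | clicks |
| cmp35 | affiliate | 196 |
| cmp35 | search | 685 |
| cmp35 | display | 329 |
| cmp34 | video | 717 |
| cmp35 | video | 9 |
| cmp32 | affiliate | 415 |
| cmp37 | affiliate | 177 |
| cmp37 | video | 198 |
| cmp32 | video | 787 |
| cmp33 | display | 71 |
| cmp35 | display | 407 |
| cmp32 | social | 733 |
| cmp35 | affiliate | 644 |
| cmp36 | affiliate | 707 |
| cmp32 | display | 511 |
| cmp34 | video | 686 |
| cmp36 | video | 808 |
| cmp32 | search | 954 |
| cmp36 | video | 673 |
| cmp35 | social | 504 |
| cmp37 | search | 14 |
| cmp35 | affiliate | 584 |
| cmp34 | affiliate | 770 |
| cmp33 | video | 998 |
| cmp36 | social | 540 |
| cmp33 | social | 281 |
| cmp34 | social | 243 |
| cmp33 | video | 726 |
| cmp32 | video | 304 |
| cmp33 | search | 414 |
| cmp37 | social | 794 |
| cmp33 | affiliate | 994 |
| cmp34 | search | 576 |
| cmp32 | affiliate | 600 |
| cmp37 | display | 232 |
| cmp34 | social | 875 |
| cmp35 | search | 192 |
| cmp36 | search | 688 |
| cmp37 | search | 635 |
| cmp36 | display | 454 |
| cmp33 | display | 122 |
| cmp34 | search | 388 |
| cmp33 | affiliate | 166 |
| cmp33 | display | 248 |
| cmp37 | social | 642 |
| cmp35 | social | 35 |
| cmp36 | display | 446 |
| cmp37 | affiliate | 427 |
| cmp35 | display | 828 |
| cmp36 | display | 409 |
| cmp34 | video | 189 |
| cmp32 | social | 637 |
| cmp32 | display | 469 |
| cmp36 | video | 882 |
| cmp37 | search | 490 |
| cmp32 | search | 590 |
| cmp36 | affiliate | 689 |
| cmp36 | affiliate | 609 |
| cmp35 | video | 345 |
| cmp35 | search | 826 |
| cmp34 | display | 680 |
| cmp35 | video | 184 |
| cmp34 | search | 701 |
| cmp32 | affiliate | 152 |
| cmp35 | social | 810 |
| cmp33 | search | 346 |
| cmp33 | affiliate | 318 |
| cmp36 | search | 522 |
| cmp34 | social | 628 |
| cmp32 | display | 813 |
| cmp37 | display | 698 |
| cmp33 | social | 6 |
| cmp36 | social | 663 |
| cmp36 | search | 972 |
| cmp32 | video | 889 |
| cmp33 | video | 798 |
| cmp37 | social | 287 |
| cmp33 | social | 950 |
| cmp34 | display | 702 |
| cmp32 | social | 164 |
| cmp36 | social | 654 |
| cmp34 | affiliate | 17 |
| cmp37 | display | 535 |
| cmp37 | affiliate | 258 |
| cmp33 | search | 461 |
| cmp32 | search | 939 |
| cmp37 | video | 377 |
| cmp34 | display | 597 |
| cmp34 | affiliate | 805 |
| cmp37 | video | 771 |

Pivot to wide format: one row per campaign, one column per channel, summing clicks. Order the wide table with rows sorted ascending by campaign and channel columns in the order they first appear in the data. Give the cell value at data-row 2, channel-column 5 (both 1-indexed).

With rows sorted ascending by campaign, row 2 is campaign=cmp33. channel columns in first-appearance order: affiliate, search, display, video, social; column 5 is social.
Long rows with campaign=cmp33, channel=social: 281 + 6 + 950 = 1237.

1237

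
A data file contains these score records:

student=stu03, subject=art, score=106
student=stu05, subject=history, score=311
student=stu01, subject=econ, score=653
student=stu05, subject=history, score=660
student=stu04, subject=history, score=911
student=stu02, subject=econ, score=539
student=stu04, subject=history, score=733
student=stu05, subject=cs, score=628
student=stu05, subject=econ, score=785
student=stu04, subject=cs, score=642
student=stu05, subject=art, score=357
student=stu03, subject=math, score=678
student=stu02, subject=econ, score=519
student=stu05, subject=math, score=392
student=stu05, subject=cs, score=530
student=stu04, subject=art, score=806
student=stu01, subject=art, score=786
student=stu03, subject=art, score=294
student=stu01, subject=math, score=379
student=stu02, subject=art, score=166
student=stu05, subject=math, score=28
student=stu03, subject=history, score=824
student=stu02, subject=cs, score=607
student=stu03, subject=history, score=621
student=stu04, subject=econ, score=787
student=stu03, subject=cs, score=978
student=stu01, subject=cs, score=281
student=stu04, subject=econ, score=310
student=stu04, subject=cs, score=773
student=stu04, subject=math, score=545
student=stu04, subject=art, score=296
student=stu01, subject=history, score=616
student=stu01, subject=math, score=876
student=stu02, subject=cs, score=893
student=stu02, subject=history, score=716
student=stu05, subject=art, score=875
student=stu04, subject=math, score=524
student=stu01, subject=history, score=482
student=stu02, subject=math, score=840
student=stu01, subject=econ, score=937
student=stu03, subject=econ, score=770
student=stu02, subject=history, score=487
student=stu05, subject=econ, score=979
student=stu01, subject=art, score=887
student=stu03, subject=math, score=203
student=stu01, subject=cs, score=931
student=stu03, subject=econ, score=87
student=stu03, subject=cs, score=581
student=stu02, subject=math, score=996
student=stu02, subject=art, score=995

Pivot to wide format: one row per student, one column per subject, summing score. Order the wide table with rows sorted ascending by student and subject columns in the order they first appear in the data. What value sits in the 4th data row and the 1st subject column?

With rows sorted ascending by student, row 4 is student=stu04. subject columns in first-appearance order: art, history, econ, cs, math; column 1 is art.
Long rows with student=stu04, subject=art: 806 + 296 = 1102.

1102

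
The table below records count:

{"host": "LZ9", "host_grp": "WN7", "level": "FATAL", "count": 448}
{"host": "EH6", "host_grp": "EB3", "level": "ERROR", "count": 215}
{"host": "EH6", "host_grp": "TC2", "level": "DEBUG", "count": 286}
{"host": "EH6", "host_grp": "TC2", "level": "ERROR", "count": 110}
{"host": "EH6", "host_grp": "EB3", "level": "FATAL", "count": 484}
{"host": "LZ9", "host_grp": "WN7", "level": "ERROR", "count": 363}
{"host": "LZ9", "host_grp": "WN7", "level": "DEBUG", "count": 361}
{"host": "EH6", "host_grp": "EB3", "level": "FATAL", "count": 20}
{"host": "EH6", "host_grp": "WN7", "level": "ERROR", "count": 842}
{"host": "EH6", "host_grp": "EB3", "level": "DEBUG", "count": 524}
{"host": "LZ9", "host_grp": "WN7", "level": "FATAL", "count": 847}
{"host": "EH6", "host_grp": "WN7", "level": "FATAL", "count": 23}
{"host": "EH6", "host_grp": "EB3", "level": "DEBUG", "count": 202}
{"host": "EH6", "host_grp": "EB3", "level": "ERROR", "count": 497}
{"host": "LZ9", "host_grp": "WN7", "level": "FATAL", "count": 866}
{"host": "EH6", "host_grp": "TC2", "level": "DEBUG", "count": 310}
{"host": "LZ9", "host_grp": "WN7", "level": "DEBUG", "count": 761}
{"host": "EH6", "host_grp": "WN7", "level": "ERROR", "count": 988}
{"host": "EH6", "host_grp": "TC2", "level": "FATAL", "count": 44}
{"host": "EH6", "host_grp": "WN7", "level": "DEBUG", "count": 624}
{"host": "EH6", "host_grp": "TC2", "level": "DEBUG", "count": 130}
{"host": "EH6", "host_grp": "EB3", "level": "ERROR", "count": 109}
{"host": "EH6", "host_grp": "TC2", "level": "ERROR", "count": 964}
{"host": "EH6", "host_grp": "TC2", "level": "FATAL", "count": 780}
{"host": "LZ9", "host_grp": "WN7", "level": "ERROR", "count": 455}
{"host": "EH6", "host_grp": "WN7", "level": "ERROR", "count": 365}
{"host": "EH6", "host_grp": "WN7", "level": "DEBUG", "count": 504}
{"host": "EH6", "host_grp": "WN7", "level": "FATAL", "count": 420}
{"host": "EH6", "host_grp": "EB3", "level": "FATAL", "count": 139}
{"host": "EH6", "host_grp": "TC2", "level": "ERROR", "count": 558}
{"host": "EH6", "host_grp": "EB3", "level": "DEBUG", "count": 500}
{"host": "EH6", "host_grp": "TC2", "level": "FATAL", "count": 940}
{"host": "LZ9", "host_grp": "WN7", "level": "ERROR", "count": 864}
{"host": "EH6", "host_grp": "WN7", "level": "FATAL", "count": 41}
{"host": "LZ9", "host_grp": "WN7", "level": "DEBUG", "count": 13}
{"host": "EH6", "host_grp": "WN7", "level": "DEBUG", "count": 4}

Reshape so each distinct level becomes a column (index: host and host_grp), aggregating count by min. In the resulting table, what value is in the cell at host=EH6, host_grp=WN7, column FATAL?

23

Rows with host=EH6, host_grp=WN7 and level=FATAL: count values are 23, 420, 41.
min(23, 420, 41) = 23.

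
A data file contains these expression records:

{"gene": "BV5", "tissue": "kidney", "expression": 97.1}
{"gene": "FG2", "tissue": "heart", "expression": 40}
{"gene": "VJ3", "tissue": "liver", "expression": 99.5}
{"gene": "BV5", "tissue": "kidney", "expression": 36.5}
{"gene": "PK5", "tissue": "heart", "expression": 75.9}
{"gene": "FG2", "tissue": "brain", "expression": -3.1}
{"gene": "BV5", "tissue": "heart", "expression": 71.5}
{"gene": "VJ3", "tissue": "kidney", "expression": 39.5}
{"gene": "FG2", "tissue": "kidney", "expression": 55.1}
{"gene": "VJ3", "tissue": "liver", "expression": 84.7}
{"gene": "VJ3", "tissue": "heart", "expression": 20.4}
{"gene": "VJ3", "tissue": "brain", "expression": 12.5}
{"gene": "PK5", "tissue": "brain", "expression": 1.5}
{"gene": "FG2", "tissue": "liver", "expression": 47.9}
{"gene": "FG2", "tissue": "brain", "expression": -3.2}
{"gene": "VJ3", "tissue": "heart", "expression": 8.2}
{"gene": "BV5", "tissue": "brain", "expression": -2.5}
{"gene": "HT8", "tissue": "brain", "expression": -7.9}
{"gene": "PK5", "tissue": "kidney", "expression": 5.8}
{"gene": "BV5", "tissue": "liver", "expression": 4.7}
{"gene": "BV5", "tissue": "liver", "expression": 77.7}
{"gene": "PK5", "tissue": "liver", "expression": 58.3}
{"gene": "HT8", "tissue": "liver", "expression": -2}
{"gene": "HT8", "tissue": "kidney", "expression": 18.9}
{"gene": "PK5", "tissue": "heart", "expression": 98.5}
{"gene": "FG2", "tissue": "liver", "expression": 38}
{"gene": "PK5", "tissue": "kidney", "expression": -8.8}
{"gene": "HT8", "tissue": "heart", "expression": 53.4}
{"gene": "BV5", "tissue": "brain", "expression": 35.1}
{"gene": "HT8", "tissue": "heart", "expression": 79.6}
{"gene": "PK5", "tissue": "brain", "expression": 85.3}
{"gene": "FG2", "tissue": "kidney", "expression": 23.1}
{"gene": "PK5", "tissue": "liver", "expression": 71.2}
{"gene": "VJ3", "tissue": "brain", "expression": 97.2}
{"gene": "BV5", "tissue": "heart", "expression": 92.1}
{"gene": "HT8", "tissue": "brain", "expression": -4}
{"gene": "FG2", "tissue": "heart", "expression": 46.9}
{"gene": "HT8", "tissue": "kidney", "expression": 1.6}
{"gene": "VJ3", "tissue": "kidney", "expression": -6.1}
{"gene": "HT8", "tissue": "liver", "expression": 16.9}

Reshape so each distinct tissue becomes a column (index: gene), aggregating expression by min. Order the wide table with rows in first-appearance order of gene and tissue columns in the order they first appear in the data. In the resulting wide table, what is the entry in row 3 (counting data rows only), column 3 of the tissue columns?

With rows in first-appearance order of gene, row 3 is gene=VJ3. tissue columns in first-appearance order: kidney, heart, liver, brain; column 3 is liver.
Long rows with gene=VJ3, tissue=liver: min(99.5, 84.7) = 84.7.

84.7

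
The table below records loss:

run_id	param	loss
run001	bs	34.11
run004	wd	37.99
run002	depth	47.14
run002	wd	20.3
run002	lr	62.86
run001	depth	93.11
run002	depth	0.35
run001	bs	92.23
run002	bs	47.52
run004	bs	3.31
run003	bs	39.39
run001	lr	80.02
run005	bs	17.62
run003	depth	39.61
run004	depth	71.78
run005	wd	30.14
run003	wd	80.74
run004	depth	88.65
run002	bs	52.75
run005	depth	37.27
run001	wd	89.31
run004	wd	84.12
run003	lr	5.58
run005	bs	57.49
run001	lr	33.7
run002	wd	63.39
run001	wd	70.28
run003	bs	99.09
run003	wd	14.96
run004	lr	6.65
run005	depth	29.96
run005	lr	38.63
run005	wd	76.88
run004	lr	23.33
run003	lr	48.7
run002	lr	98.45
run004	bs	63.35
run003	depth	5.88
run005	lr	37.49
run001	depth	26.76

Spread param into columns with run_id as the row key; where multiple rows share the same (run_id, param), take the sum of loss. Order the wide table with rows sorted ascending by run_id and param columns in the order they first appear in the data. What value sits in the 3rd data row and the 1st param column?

138.48

With rows sorted ascending by run_id, row 3 is run_id=run003. param columns in first-appearance order: bs, wd, depth, lr; column 1 is bs.
Long rows with run_id=run003, param=bs: 39.39 + 99.09 = 138.48.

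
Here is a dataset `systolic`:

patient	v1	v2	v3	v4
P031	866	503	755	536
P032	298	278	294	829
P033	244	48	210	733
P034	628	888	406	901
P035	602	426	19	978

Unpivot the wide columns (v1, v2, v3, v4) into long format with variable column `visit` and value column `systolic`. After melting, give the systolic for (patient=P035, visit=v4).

978

Unpivoting turns each (patient, wide-column) pair into one long row.
The wide cell at row P035, column v4 holds 978, so the long row (P035, v4) has systolic=978.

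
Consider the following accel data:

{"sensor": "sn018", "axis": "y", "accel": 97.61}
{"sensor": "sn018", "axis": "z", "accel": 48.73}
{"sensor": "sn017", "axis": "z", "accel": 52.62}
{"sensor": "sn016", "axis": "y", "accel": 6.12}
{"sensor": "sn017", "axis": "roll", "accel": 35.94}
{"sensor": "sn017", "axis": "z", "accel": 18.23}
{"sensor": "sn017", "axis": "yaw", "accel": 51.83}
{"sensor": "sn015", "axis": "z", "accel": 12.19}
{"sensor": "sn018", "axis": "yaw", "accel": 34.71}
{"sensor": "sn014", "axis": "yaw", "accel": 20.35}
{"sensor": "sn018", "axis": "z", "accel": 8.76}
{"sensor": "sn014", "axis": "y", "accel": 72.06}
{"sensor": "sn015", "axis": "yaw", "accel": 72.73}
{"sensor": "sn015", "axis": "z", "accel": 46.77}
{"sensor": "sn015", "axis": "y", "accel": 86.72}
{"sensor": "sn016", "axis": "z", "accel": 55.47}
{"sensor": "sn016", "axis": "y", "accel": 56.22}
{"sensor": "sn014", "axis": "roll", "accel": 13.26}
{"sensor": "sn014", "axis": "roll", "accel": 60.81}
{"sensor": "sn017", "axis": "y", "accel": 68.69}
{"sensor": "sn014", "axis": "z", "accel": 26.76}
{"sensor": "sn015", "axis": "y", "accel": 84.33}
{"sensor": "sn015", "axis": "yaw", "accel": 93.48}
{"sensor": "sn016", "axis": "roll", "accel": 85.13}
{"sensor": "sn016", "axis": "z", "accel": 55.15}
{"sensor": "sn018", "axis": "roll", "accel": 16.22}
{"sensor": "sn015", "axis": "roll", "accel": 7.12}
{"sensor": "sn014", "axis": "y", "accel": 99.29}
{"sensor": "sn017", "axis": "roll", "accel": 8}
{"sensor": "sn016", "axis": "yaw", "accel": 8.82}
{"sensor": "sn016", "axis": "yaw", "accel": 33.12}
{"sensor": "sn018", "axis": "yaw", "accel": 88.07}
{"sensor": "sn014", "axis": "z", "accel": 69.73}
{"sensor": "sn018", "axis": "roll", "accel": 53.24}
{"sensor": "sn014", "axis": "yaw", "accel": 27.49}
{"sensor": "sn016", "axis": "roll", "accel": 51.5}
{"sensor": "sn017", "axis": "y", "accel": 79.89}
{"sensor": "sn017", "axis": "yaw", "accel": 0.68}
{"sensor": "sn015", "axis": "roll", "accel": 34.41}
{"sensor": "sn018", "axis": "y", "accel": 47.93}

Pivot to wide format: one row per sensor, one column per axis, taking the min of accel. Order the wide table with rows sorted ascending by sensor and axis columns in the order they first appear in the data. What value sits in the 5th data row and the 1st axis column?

With rows sorted ascending by sensor, row 5 is sensor=sn018. axis columns in first-appearance order: y, z, roll, yaw; column 1 is y.
Long rows with sensor=sn018, axis=y: min(97.61, 47.93) = 47.93.

47.93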